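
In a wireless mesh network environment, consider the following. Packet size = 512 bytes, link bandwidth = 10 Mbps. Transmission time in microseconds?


Given: packet = 512 bytes, bandwidth = 10 Mbps
Packet in bits = 512 * 8 = 4096 bits
Bandwidth = 10 * 10^6 = 10000000 bps
Time = 4096 / 10000000 seconds
Time in us = 4096 * 10^6 / 10000000 = 409.6

409.6


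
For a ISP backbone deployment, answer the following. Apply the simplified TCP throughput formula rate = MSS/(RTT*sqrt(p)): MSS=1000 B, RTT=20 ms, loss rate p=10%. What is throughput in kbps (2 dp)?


Given: MSS = 1000 bytes, RTT = 20 ms, loss = 10%
RTT in seconds = 20 / 1000 = 0.02
Loss rate = 10% = 0.1
sqrt(loss) = sqrt(0.1) = 0.316227766017
Throughput (bytes/s) = 1000 / (0.02 * 0.316227766017) = 158113.8830
Throughput (kbps) = 158113.8830 * 8 / 1000 = 1264.911064 -> 1264.91 kbps (2 dp)

1264.91


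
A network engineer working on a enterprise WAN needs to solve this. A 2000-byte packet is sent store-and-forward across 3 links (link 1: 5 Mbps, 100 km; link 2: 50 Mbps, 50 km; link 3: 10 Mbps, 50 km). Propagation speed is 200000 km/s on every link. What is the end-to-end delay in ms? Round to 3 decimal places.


Packet = 2000 bytes = 16000 bits. Store-and-forward: sum (t_trans + t_prop) per link.
Link 1: t_trans = 16000/(5*10^6) s = 3.2000 ms; t_prop = 100/200000 s = 0.5000 ms; subtotal = 3.7000 ms
Link 2: t_trans = 16000/(50*10^6) s = 0.3200 ms; t_prop = 50/200000 s = 0.2500 ms; subtotal = 0.5700 ms
Link 3: t_trans = 16000/(10*10^6) s = 1.6000 ms; t_prop = 50/200000 s = 0.2500 ms; subtotal = 1.8500 ms
End-to-end = 3.7000 + 0.5700 + 1.8500 = 6.1200 ms -> 6.120 ms (3 dp)

6.120


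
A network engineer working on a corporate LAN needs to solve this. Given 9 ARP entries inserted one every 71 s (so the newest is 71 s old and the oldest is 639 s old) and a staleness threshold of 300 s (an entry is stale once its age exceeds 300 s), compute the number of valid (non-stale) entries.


Ages are k * 639/9 s for k = 1..9 (spacing = 71.0000 s).
Entry k is valid iff k * 639/9 <= 300 iff k <= 9 * 300 / 639 = 4.2254
n_valid = floor(4.2254) = 4
(n_stale = 9 - 4 = 5)

4


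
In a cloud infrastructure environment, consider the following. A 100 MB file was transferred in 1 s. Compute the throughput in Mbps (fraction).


Given: file = 100 MB, time = 1 s
File in Mb = 100 * 8 = 800 Mb
Throughput = 800 / 1 Mbps
Throughput = 800 Mbps

800


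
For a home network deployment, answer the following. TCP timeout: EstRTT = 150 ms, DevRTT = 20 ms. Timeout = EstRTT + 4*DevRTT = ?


Given: EstRTT = 150 ms, DevRTT = 20 ms
Timeout = EstRTT + 4 * DevRTT
4 * DevRTT = 4 * 20 = 80
Timeout = 150 + 80 = 230 ms

230


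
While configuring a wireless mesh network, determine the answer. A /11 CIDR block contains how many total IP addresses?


Given: CIDR prefix /11
Host bits = 32 - 11 = 21
Total addresses = 2^21 = 2097152

2097152


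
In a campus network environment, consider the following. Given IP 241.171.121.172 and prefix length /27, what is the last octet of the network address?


Given: IP = 241.171.121.172, prefix = /27
Subnet mask = 255.255.255.224
Last octet of IP: 172
Last octet of mask: 224
Network last octet = 172 AND 224 = 160

160


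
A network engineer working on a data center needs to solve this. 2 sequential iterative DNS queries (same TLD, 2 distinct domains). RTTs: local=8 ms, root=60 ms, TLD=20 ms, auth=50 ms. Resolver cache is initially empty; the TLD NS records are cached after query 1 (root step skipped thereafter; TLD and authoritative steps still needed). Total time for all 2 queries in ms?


Lookup 1 (cold cache): local + root + TLD + auth = 8 + 60 + 20 + 50 = 138 ms
Lookups 2..2 (TLD NS cached -> skip root; new domain -> still ask TLD and auth): local + TLD + auth = 8 + 20 + 50 = 78 ms each
Remaining 1 lookups: 1 * 78 = 78 ms
Total = 138 + 78 = 216 ms

216


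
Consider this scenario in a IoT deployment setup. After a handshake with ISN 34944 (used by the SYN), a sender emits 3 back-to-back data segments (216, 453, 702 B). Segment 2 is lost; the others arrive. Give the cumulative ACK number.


SYN uses sequence number 34944; first data byte = ISN + 1 = 34945.
Segment 1: SEQ = 34945, len = 216 B, covers [34945, 35160]
Segment 2: SEQ = 35161, len = 453 B, covers [35161, 35613] [LOST]
Segment 3: SEQ = 35614, len = 702 B, covers [35614, 36315]
In-order data received: bytes [34945, 35160] (segments 1..1).
Segment 2 missing -> gap begins at byte 35161; later segments buffered out of order.
Cumulative ACK = next expected in-order byte = 34945 + 216 = 35161

35161


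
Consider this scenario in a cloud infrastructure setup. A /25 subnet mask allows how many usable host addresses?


Given: subnet mask /25
Host bits = 32 - 25 = 7
Total addresses = 2^7 = 128
Usable hosts = 128 - 2 (network + broadcast) = 126

126


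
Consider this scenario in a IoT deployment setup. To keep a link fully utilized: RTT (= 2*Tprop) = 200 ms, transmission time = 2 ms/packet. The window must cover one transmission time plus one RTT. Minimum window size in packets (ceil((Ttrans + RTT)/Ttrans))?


Given: Ttrans = 2 ms, RTT = 200 ms (= 2 * Tprop, Tprop = 100 ms)
Time until first ACK returns = Ttrans + RTT = 2 + 200 = 202 ms
Need W * Ttrans >= Ttrans + RTT  ->  W >= (Ttrans + RTT) / Ttrans
(Ttrans + RTT) / Ttrans = 202 / 2 = 101
W_min = ceil(101) = 101

101


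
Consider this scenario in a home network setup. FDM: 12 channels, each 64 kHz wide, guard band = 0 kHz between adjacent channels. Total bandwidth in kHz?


Given: 12 channels, 64 kHz each, guard = 0 kHz
Channel bandwidth = 12 * 64 = 768 kHz
Guard bands = 11 gaps * 0 kHz = 0 kHz
Total = 768 + 0 = 768 kHz

768


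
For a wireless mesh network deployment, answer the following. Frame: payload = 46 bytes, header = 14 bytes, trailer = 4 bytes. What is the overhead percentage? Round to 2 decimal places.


Given: payload = 46 B, header = 14 B, trailer = 4 B
Overhead bytes = header + trailer = 14 + 4 = 18
Total frame = payload + overhead = 46 + 18 = 64
Overhead % = 18 / 64 * 100 = 28.1250% -> 28.13% (2 dp)

28.13


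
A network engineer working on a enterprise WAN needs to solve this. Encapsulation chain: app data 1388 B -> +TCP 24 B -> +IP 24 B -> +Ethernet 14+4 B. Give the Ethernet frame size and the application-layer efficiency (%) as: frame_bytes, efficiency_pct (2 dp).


TCP segment = 1388 + 24 = 1412 B
IP packet = 1412 + 24 = 1436 B
Ethernet frame = 1436 + 14 + 4 = 1454 B
Efficiency = app / frame = 1388 / 1454 = 0.954608 = 95.4608% -> 95.46% (2 dp)

1454, 95.46


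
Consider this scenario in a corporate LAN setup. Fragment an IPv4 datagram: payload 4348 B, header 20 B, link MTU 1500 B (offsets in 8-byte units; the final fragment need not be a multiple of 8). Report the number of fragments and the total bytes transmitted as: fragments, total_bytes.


Max data per non-final fragment = floor((MTU - header)/8)*8 = floor((1500 - 20)/8)*8 = floor(1480/8)*8 = 1480 B
Final fragment needs no 8-byte alignment: it can carry up to MTU - header = 1480 B
Non-final fragments needed = ceil((payload - 1480) / 1480) = ceil(2868/1480) = ceil(1.9378) = 2
Number of fragments = 2 + 1 = 3
Fragment sizes (data): 2 * 1480 B + 1388 B (last, 1388 <= 1480 OK)
Total bytes sent = payload + n_frags * header = 4348 + 3*20 = 4348 + 60 = 4408 B

3, 4408


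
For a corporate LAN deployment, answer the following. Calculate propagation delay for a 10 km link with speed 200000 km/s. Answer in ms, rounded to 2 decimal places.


Given: distance = 10 km, speed = 200000 km/s
Delay = distance / speed = 10 / 200000 seconds
Delay in ms = 10 * 1000 / 200000
Delay = 0.0500 ms
Rounded to 2 dp = 0.05 ms

0.05


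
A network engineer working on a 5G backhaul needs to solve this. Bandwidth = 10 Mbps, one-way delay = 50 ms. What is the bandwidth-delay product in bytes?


Given: bandwidth = 10 Mbps, delay = 50 ms
BDP in bits = 10 * 10^6 * 50 / 1000
BDP in bits = 500000
BDP in bytes = 500000 / 8 = 62500

62500


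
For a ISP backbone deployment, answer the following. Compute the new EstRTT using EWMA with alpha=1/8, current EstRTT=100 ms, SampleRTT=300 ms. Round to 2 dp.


Given: EstRTT = 100 ms, SampleRTT = 300 ms, alpha = 1/8
New EstRTT = (1 - alpha) * EstRTT + alpha * SampleRTT
(7/8) * 100 = 87.5
(1/8) * 300 = 37.5
New EstRTT = 87.5 + 37.5 = 125 ms -> 125.00 ms (2 dp)

125.00


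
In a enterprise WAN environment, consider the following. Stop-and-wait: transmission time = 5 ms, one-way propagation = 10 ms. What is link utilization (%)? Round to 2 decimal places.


Given: Ttrans = 5 ms, Tprop = 10 ms
RTT = 2 * Tprop = 2 * 10 = 20 ms
U = Ttrans / (Ttrans + RTT)
U = 5 / (5 + 20)
U = 5 / 25 = 0.2
U% = 20.00%

20.00


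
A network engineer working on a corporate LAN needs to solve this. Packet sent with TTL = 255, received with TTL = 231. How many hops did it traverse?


Given: initial TTL = 255, received TTL = 231
Hops = initial TTL - received TTL
Hops = 255 - 231 = 24

24


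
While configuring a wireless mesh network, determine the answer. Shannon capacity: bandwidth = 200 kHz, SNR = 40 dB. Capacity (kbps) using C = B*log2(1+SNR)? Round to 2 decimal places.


Given: B = 200 kHz, SNR = 40 dB
SNR linear = 10^(40/10) = 10000
1 + SNR = 10001
log2(10001) = 13.2878566418
C = 200 * 1000 * 13.2878566418 = 2657571.3284 bps
C = 2657.571328 kbps -> 2657.57 kbps (2 dp)

2657.57


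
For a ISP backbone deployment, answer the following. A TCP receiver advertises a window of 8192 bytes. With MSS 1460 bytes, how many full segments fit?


Given: RWND = 8192 bytes, MSS = 1460 bytes
Full segments = floor(RWND / MSS)
Full segments = floor(8192 / 1460)
Full segments = floor(5.611) = 5

5


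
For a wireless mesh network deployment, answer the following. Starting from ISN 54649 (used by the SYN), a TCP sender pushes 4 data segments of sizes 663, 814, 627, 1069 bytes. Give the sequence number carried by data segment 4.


The SYN occupies sequence number ISN = 54649, so the first data byte is ISN + 1 = 54650.
SEQ of data segment i = (ISN + 1) + sum of payload sizes of segments 1..i-1.
Segment 1: SEQ = 54650, payload = 663 bytes
Segment 2: SEQ = 55313, payload = 814 bytes
Segment 3: SEQ = 56127, payload = 627 bytes
Segment 4: SEQ = 56754, payload = 1069 bytes
SEQ of segment 4 = 54650 + 663 + 814 + 627 = 56754

56754


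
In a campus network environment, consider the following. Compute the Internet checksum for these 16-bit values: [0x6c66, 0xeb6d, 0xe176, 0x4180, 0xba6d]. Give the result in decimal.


Given words: [0x6c66, 0xeb6d, 0xe176, 0x4180, 0xba6d]
Step 1: Sum all words
Raw sum = 27750 + 60269 + 57718 + 16768 + 47725 = 210230
Step 2: Fold carry: (13622 + 3) = 13625
One's complement = ~13625 & 0xFFFF = 51910

51910


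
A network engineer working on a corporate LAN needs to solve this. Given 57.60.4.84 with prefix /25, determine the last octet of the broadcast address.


Given: IP = 57.60.4.84, prefix = /25
Host bits = 32 - 25 = 7
Network last octet = 84 AND mask = 0
Host part size = 2^7 - 1 = 127
Broadcast last octet = 0 OR 127 = 127

127


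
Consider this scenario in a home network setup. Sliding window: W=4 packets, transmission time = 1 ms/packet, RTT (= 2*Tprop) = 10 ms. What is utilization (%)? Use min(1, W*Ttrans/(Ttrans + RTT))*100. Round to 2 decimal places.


Given: W = 4, Ttrans = 1 ms, RTT = 10 ms (= 2 * Tprop, Tprop = 5 ms)
Cycle time = Ttrans + RTT = 1 + 10 = 11 ms (first packet sent until its ACK returns)
W * Ttrans = 4 * 1 = 4 ms of sending per cycle
W * Ttrans / (Ttrans + RTT) = 4 / 11 = 0.363636
U = min(1, 0.363636) = 0.363636
U% = 36.36%

36.36


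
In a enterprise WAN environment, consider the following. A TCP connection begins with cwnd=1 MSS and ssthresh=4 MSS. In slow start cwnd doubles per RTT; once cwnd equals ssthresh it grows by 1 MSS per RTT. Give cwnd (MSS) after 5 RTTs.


RTT 0: cwnd = 1 MSS (initial)
RTT 1: cwnd = 2 MSS (slow start, doubled)
RTT 2: cwnd = 4 MSS (slow start, doubled)
RTT 3: cwnd = 5 MSS (congestion avoidance, +1)
RTT 4: cwnd = 6 MSS (congestion avoidance, +1)
RTT 5: cwnd = 7 MSS (congestion avoidance, +1)

7


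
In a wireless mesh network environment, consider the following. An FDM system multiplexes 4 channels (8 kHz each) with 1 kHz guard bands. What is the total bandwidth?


Given: 4 channels, 8 kHz each, guard = 1 kHz
Channel bandwidth = 4 * 8 = 32 kHz
Guard bands = 3 gaps * 1 kHz = 3 kHz
Total = 32 + 3 = 35 kHz

35


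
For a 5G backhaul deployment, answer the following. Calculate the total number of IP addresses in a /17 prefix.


Given: CIDR prefix /17
Host bits = 32 - 17 = 15
Total addresses = 2^15 = 32768

32768


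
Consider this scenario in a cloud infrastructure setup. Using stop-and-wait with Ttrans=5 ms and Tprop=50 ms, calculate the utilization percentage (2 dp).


Given: Ttrans = 5 ms, Tprop = 50 ms
RTT = 2 * Tprop = 2 * 50 = 100 ms
U = Ttrans / (Ttrans + RTT)
U = 5 / (5 + 100)
U = 5 / 105 = 0.047619
U% = 4.76%

4.76


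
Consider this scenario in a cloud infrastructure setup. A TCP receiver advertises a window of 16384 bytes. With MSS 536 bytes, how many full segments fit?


Given: RWND = 16384 bytes, MSS = 536 bytes
Full segments = floor(RWND / MSS)
Full segments = floor(16384 / 536)
Full segments = floor(30.5672) = 30

30


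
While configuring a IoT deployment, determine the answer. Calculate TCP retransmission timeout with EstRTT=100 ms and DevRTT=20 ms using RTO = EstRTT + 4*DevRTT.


Given: EstRTT = 100 ms, DevRTT = 20 ms
Timeout = EstRTT + 4 * DevRTT
4 * DevRTT = 4 * 20 = 80
Timeout = 100 + 80 = 180 ms

180


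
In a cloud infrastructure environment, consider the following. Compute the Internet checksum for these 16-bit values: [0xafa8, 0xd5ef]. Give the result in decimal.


Given words: [0xafa8, 0xd5ef]
Step 1: Sum all words
Raw sum = 44968 + 54767 = 99735
Step 2: Fold carry: (34199 + 1) = 34200
One's complement = ~34200 & 0xFFFF = 31335

31335


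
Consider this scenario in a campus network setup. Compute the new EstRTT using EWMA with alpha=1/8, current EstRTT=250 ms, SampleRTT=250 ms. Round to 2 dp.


Given: EstRTT = 250 ms, SampleRTT = 250 ms, alpha = 1/8
New EstRTT = (1 - alpha) * EstRTT + alpha * SampleRTT
(7/8) * 250 = 218.75
(1/8) * 250 = 31.25
New EstRTT = 218.75 + 31.25 = 250 ms -> 250.00 ms (2 dp)

250.00


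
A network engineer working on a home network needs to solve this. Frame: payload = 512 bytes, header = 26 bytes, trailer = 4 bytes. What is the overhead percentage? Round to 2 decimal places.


Given: payload = 512 B, header = 26 B, trailer = 4 B
Overhead bytes = header + trailer = 26 + 4 = 30
Total frame = payload + overhead = 512 + 30 = 542
Overhead % = 30 / 542 * 100 = 5.5351% -> 5.54% (2 dp)

5.54


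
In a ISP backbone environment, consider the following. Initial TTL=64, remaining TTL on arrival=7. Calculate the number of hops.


Given: initial TTL = 64, received TTL = 7
Hops = initial TTL - received TTL
Hops = 64 - 7 = 57

57


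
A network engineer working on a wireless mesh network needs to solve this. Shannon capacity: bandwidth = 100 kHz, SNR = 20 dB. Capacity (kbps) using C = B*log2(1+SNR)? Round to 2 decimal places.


Given: B = 100 kHz, SNR = 20 dB
SNR linear = 10^(20/10) = 100
1 + SNR = 101
log2(101) = 6.6582114828
C = 100 * 1000 * 6.6582114828 = 665821.1483 bps
C = 665.821148 kbps -> 665.82 kbps (2 dp)

665.82


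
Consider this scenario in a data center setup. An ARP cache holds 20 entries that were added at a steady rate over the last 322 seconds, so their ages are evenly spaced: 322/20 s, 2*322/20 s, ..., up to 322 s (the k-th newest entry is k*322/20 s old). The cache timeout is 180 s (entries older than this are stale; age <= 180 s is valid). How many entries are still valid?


Ages are k * 322/20 s for k = 1..20 (spacing = 16.1000 s).
Entry k is valid iff k * 322/20 <= 180 iff k <= 20 * 180 / 322 = 11.1801
n_valid = floor(11.1801) = 11
(n_stale = 20 - 11 = 9)

11


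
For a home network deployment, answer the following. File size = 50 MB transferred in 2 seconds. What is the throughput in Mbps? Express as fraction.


Given: file = 50 MB, time = 2 s
File in Mb = 50 * 8 = 400 Mb
Throughput = 400 / 2 Mbps
Throughput = 200 Mbps

200


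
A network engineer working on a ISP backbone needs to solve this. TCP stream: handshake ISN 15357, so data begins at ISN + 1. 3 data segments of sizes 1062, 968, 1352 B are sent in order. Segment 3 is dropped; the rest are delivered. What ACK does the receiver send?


SYN uses sequence number 15357; first data byte = ISN + 1 = 15358.
Segment 1: SEQ = 15358, len = 1062 B, covers [15358, 16419]
Segment 2: SEQ = 16420, len = 968 B, covers [16420, 17387]
Segment 3: SEQ = 17388, len = 1352 B, covers [17388, 18739] [LOST]
In-order data received: bytes [15358, 17387] (segments 1..2).
Segment 3 missing -> gap begins at byte 17388.
Cumulative ACK = next expected in-order byte = 15358 + 1062 + 968 = 17388

17388


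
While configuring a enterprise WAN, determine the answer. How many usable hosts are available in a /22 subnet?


Given: subnet mask /22
Host bits = 32 - 22 = 10
Total addresses = 2^10 = 1024
Usable hosts = 1024 - 2 (network + broadcast) = 1022

1022


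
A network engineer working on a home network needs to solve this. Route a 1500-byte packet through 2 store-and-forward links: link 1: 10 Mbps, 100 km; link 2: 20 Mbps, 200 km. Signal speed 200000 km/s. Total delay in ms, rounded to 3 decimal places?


Packet = 1500 bytes = 12000 bits. Store-and-forward: sum (t_trans + t_prop) per link.
Link 1: t_trans = 12000/(10*10^6) s = 1.2000 ms; t_prop = 100/200000 s = 0.5000 ms; subtotal = 1.7000 ms
Link 2: t_trans = 12000/(20*10^6) s = 0.6000 ms; t_prop = 200/200000 s = 1.0000 ms; subtotal = 1.6000 ms
End-to-end = 1.7000 + 1.6000 = 3.3000 ms -> 3.300 ms (3 dp)

3.300


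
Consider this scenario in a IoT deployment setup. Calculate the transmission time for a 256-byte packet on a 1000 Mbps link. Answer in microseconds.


Given: packet = 256 bytes, bandwidth = 1000 Mbps
Packet in bits = 256 * 8 = 2048 bits
Bandwidth = 1000 * 10^6 = 1000000000 bps
Time = 2048 / 1000000000 seconds
Time in us = 2048 * 10^6 / 1000000000 = 2.048

2.048


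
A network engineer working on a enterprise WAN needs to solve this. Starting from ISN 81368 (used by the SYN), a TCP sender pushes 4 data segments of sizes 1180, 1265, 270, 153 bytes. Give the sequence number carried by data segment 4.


The SYN occupies sequence number ISN = 81368, so the first data byte is ISN + 1 = 81369.
SEQ of data segment i = (ISN + 1) + sum of payload sizes of segments 1..i-1.
Segment 1: SEQ = 81369, payload = 1180 bytes
Segment 2: SEQ = 82549, payload = 1265 bytes
Segment 3: SEQ = 83814, payload = 270 bytes
Segment 4: SEQ = 84084, payload = 153 bytes
SEQ of segment 4 = 81369 + 1180 + 1265 + 270 = 84084

84084


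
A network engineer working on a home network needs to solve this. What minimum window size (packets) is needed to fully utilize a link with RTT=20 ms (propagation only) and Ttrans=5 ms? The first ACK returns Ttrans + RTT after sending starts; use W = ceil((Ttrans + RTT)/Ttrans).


Given: Ttrans = 5 ms, RTT = 20 ms (= 2 * Tprop, Tprop = 10 ms)
Time until first ACK returns = Ttrans + RTT = 5 + 20 = 25 ms
Need W * Ttrans >= Ttrans + RTT  ->  W >= (Ttrans + RTT) / Ttrans
(Ttrans + RTT) / Ttrans = 25 / 5 = 5
W_min = ceil(5) = 5

5


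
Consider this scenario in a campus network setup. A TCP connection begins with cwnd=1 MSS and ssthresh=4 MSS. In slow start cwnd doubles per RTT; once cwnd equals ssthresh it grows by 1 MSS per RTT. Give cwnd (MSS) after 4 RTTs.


RTT 0: cwnd = 1 MSS (initial)
RTT 1: cwnd = 2 MSS (slow start, doubled)
RTT 2: cwnd = 4 MSS (slow start, doubled)
RTT 3: cwnd = 5 MSS (congestion avoidance, +1)
RTT 4: cwnd = 6 MSS (congestion avoidance, +1)

6


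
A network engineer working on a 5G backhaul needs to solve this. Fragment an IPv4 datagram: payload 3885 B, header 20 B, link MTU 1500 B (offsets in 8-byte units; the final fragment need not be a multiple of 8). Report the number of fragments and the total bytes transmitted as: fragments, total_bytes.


Max data per non-final fragment = floor((MTU - header)/8)*8 = floor((1500 - 20)/8)*8 = floor(1480/8)*8 = 1480 B
Final fragment needs no 8-byte alignment: it can carry up to MTU - header = 1480 B
Non-final fragments needed = ceil((payload - 1480) / 1480) = ceil(2405/1480) = ceil(1.6250) = 2
Number of fragments = 2 + 1 = 3
Fragment sizes (data): 2 * 1480 B + 925 B (last, 925 <= 1480 OK)
Total bytes sent = payload + n_frags * header = 3885 + 3*20 = 3885 + 60 = 3945 B

3, 3945


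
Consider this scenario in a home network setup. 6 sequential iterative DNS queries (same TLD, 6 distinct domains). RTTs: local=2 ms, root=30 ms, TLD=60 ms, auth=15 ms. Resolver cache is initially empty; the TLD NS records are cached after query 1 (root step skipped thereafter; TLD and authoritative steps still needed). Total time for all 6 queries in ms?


Lookup 1 (cold cache): local + root + TLD + auth = 2 + 30 + 60 + 15 = 107 ms
Lookups 2..6 (TLD NS cached -> skip root; new domain -> still ask TLD and auth): local + TLD + auth = 2 + 60 + 15 = 77 ms each
Remaining 5 lookups: 5 * 77 = 385 ms
Total = 107 + 385 = 492 ms

492


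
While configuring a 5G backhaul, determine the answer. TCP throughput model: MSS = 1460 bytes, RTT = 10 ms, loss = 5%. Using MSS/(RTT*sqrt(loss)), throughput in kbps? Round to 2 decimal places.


Given: MSS = 1460 bytes, RTT = 10 ms, loss = 5%
RTT in seconds = 10 / 1000 = 0.01
Loss rate = 5% = 0.05
sqrt(loss) = sqrt(0.05) = 0.223606797750
Throughput (bytes/s) = 1460 / (0.01 * 0.223606797750) = 652931.8494
Throughput (kbps) = 652931.8494 * 8 / 1000 = 5223.454795 -> 5223.45 kbps (2 dp)

5223.45


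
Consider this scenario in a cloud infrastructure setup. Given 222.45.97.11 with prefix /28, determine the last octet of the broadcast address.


Given: IP = 222.45.97.11, prefix = /28
Host bits = 32 - 28 = 4
Network last octet = 11 AND mask = 0
Host part size = 2^4 - 1 = 15
Broadcast last octet = 0 OR 15 = 15

15


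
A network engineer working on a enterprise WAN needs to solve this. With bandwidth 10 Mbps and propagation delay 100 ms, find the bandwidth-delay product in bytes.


Given: bandwidth = 10 Mbps, delay = 100 ms
BDP in bits = 10 * 10^6 * 100 / 1000
BDP in bits = 1000000
BDP in bytes = 1000000 / 8 = 125000

125000


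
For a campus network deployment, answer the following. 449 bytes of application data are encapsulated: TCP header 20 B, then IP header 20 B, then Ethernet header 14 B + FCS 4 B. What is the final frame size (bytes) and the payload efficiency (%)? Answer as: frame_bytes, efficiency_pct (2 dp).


TCP segment = 449 + 20 = 469 B
IP packet = 469 + 20 = 489 B
Ethernet frame = 489 + 14 + 4 = 507 B
Efficiency = app / frame = 449 / 507 = 0.885602 = 88.5602% -> 88.56% (2 dp)

507, 88.56


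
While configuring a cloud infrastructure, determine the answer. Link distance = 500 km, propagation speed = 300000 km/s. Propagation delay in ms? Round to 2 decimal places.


Given: distance = 500 km, speed = 300000 km/s
Delay = distance / speed = 500 / 300000 seconds
Delay in ms = 500 * 1000 / 300000
Delay = 1.6667 ms
Rounded to 2 dp = 1.67 ms

1.67


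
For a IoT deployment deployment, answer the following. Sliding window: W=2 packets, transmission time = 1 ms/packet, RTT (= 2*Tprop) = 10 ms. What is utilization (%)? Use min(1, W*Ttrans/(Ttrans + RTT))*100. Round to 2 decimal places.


Given: W = 2, Ttrans = 1 ms, RTT = 10 ms (= 2 * Tprop, Tprop = 5 ms)
Cycle time = Ttrans + RTT = 1 + 10 = 11 ms (first packet sent until its ACK returns)
W * Ttrans = 2 * 1 = 2 ms of sending per cycle
W * Ttrans / (Ttrans + RTT) = 2 / 11 = 0.181818
U = min(1, 0.181818) = 0.181818
U% = 18.18%

18.18


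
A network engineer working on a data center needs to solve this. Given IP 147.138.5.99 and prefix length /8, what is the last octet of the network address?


Given: IP = 147.138.5.99, prefix = /8
Subnet mask = 255.0.0.0
Last octet of IP: 99
Last octet of mask: 0
Network last octet = 99 AND 0 = 0

0


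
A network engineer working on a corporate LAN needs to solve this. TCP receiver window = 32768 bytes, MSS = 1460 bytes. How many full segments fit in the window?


Given: RWND = 32768 bytes, MSS = 1460 bytes
Full segments = floor(RWND / MSS)
Full segments = floor(32768 / 1460)
Full segments = floor(22.4438) = 22

22


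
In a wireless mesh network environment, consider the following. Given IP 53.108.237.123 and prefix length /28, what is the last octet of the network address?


Given: IP = 53.108.237.123, prefix = /28
Subnet mask = 255.255.255.240
Last octet of IP: 123
Last octet of mask: 240
Network last octet = 123 AND 240 = 112

112


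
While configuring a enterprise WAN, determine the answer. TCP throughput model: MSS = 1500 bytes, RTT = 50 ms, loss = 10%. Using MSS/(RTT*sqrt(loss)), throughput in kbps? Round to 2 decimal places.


Given: MSS = 1500 bytes, RTT = 50 ms, loss = 10%
RTT in seconds = 50 / 1000 = 0.05
Loss rate = 10% = 0.1
sqrt(loss) = sqrt(0.1) = 0.316227766017
Throughput (bytes/s) = 1500 / (0.05 * 0.316227766017) = 94868.3298
Throughput (kbps) = 94868.3298 * 8 / 1000 = 758.946638 -> 758.95 kbps (2 dp)

758.95


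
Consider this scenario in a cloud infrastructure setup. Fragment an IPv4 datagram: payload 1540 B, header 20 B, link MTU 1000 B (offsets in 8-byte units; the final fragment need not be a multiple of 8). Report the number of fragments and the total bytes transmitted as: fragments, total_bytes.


Max data per non-final fragment = floor((MTU - header)/8)*8 = floor((1000 - 20)/8)*8 = floor(980/8)*8 = 976 B
Final fragment needs no 8-byte alignment: it can carry up to MTU - header = 980 B
Non-final fragments needed = ceil((payload - 980) / 976) = ceil(560/976) = ceil(0.5738) = 1
Number of fragments = 1 + 1 = 2
Fragment sizes (data): 1 * 976 B + 564 B (last, 564 <= 980 OK)
Total bytes sent = payload + n_frags * header = 1540 + 2*20 = 1540 + 40 = 1580 B

2, 1580


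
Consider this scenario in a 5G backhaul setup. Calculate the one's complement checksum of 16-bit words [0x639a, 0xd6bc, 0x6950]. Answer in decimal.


Given words: [0x639a, 0xd6bc, 0x6950]
Step 1: Sum all words
Raw sum = 25498 + 54972 + 26960 = 107430
Step 2: Fold carry: (41894 + 1) = 41895
One's complement = ~41895 & 0xFFFF = 23640

23640


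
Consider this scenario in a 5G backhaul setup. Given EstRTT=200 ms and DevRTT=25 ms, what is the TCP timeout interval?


Given: EstRTT = 200 ms, DevRTT = 25 ms
Timeout = EstRTT + 4 * DevRTT
4 * DevRTT = 4 * 25 = 100
Timeout = 200 + 100 = 300 ms

300


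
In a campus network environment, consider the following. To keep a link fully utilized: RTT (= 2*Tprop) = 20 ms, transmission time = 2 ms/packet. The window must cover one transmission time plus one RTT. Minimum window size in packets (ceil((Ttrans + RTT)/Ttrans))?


Given: Ttrans = 2 ms, RTT = 20 ms (= 2 * Tprop, Tprop = 10 ms)
Time until first ACK returns = Ttrans + RTT = 2 + 20 = 22 ms
Need W * Ttrans >= Ttrans + RTT  ->  W >= (Ttrans + RTT) / Ttrans
(Ttrans + RTT) / Ttrans = 22 / 2 = 11
W_min = ceil(11) = 11

11


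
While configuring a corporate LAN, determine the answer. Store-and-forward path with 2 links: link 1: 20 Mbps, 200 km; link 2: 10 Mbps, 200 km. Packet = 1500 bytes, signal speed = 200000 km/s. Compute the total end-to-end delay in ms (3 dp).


Packet = 1500 bytes = 12000 bits. Store-and-forward: sum (t_trans + t_prop) per link.
Link 1: t_trans = 12000/(20*10^6) s = 0.6000 ms; t_prop = 200/200000 s = 1.0000 ms; subtotal = 1.6000 ms
Link 2: t_trans = 12000/(10*10^6) s = 1.2000 ms; t_prop = 200/200000 s = 1.0000 ms; subtotal = 2.2000 ms
End-to-end = 1.6000 + 2.2000 = 3.8000 ms -> 3.800 ms (3 dp)

3.800


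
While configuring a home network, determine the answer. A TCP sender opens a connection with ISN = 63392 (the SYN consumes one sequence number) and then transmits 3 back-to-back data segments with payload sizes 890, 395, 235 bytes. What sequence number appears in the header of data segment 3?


The SYN occupies sequence number ISN = 63392, so the first data byte is ISN + 1 = 63393.
SEQ of data segment i = (ISN + 1) + sum of payload sizes of segments 1..i-1.
Segment 1: SEQ = 63393, payload = 890 bytes
Segment 2: SEQ = 64283, payload = 395 bytes
Segment 3: SEQ = 64678, payload = 235 bytes
SEQ of segment 3 = 63393 + 890 + 395 = 64678

64678


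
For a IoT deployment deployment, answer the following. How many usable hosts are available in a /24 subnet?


Given: subnet mask /24
Host bits = 32 - 24 = 8
Total addresses = 2^8 = 256
Usable hosts = 256 - 2 (network + broadcast) = 254

254


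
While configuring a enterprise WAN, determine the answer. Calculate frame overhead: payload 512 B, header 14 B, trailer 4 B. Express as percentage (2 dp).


Given: payload = 512 B, header = 14 B, trailer = 4 B
Overhead bytes = header + trailer = 14 + 4 = 18
Total frame = payload + overhead = 512 + 18 = 530
Overhead % = 18 / 530 * 100 = 3.3962% -> 3.40% (2 dp)

3.40


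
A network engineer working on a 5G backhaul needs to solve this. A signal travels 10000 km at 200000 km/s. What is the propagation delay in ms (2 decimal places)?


Given: distance = 10000 km, speed = 200000 km/s
Delay = distance / speed = 10000 / 200000 seconds
Delay in ms = 10000 * 1000 / 200000
Delay = 50.0000 ms
Rounded to 2 dp = 50.00 ms

50.00


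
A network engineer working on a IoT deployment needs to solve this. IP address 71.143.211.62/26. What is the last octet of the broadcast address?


Given: IP = 71.143.211.62, prefix = /26
Host bits = 32 - 26 = 6
Network last octet = 62 AND mask = 0
Host part size = 2^6 - 1 = 63
Broadcast last octet = 0 OR 63 = 63

63


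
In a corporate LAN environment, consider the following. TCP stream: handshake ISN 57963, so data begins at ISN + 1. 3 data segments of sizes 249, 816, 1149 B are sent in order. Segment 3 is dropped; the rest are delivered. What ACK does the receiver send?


SYN uses sequence number 57963; first data byte = ISN + 1 = 57964.
Segment 1: SEQ = 57964, len = 249 B, covers [57964, 58212]
Segment 2: SEQ = 58213, len = 816 B, covers [58213, 59028]
Segment 3: SEQ = 59029, len = 1149 B, covers [59029, 60177] [LOST]
In-order data received: bytes [57964, 59028] (segments 1..2).
Segment 3 missing -> gap begins at byte 59029.
Cumulative ACK = next expected in-order byte = 57964 + 249 + 816 = 59029

59029


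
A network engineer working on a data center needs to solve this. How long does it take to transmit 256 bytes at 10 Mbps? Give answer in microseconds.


Given: packet = 256 bytes, bandwidth = 10 Mbps
Packet in bits = 256 * 8 = 2048 bits
Bandwidth = 10 * 10^6 = 10000000 bps
Time = 2048 / 10000000 seconds
Time in us = 2048 * 10^6 / 10000000 = 204.8

204.8


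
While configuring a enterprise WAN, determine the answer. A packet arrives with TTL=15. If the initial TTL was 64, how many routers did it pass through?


Given: initial TTL = 64, received TTL = 15
Hops = initial TTL - received TTL
Hops = 64 - 15 = 49

49


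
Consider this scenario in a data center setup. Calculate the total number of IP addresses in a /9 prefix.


Given: CIDR prefix /9
Host bits = 32 - 9 = 23
Total addresses = 2^23 = 8388608

8388608


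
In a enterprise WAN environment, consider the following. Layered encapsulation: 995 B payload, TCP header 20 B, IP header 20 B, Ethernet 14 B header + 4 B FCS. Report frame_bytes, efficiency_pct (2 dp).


TCP segment = 995 + 20 = 1015 B
IP packet = 1015 + 20 = 1035 B
Ethernet frame = 1035 + 14 + 4 = 1053 B
Efficiency = app / frame = 995 / 1053 = 0.944919 = 94.4919% -> 94.49% (2 dp)

1053, 94.49


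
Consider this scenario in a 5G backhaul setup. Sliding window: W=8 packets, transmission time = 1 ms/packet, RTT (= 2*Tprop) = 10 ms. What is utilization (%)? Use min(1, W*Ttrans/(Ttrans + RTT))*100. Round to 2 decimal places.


Given: W = 8, Ttrans = 1 ms, RTT = 10 ms (= 2 * Tprop, Tprop = 5 ms)
Cycle time = Ttrans + RTT = 1 + 10 = 11 ms (first packet sent until its ACK returns)
W * Ttrans = 8 * 1 = 8 ms of sending per cycle
W * Ttrans / (Ttrans + RTT) = 8 / 11 = 0.727273
U = min(1, 0.727273) = 0.727273
U% = 72.73%

72.73


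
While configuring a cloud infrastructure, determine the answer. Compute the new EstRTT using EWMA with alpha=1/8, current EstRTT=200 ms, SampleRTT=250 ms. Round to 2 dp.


Given: EstRTT = 200 ms, SampleRTT = 250 ms, alpha = 1/8
New EstRTT = (1 - alpha) * EstRTT + alpha * SampleRTT
(7/8) * 200 = 175
(1/8) * 250 = 31.25
New EstRTT = 175 + 31.25 = 206.25 ms -> 206.25 ms (2 dp)

206.25


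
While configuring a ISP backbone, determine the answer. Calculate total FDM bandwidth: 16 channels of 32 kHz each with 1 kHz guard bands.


Given: 16 channels, 32 kHz each, guard = 1 kHz
Channel bandwidth = 16 * 32 = 512 kHz
Guard bands = 15 gaps * 1 kHz = 15 kHz
Total = 512 + 15 = 527 kHz

527


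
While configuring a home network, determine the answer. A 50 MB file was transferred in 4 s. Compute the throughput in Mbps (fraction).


Given: file = 50 MB, time = 4 s
File in Mb = 50 * 8 = 400 Mb
Throughput = 400 / 4 Mbps
Throughput = 100 Mbps

100


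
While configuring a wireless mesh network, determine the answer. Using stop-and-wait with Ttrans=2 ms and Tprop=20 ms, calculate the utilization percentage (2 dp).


Given: Ttrans = 2 ms, Tprop = 20 ms
RTT = 2 * Tprop = 2 * 20 = 40 ms
U = Ttrans / (Ttrans + RTT)
U = 2 / (2 + 40)
U = 2 / 42 = 0.047619
U% = 4.76%

4.76


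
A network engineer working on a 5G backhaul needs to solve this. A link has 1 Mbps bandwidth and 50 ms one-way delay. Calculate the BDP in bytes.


Given: bandwidth = 1 Mbps, delay = 50 ms
BDP in bits = 1 * 10^6 * 50 / 1000
BDP in bits = 50000
BDP in bytes = 50000 / 8 = 6250

6250


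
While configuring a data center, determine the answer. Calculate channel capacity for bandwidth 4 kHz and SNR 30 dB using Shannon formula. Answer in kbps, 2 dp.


Given: B = 4 kHz, SNR = 30 dB
SNR linear = 10^(30/10) = 1000
1 + SNR = 1001
log2(1001) = 9.9672262588
C = 4 * 1000 * 9.9672262588 = 39868.9050 bps
C = 39.868905 kbps -> 39.87 kbps (2 dp)

39.87


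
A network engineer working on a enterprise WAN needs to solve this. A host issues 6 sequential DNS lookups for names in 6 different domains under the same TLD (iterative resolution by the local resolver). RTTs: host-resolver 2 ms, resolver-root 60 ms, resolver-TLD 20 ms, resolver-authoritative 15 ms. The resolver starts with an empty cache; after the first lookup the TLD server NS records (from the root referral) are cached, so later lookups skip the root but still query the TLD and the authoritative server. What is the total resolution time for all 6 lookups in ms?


Lookup 1 (cold cache): local + root + TLD + auth = 2 + 60 + 20 + 15 = 97 ms
Lookups 2..6 (TLD NS cached -> skip root; new domain -> still ask TLD and auth): local + TLD + auth = 2 + 20 + 15 = 37 ms each
Remaining 5 lookups: 5 * 37 = 185 ms
Total = 97 + 185 = 282 ms

282


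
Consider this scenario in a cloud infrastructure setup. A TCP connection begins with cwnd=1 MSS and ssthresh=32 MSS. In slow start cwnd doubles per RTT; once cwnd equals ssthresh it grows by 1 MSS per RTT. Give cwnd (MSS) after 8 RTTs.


RTT 0: cwnd = 1 MSS (initial)
RTT 1: cwnd = 2 MSS (slow start, doubled)
RTT 2: cwnd = 4 MSS (slow start, doubled)
RTT 3: cwnd = 8 MSS (slow start, doubled)
RTT 4: cwnd = 16 MSS (slow start, doubled)
RTT 5: cwnd = 32 MSS (slow start, doubled)
RTT 6: cwnd = 33 MSS (congestion avoidance, +1)
RTT 7: cwnd = 34 MSS (congestion avoidance, +1)
RTT 8: cwnd = 35 MSS (congestion avoidance, +1)

35


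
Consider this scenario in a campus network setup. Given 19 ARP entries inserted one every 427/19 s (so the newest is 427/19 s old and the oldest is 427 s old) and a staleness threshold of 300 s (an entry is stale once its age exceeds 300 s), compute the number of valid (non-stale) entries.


Ages are k * 427/19 s for k = 1..19 (spacing = 22.4737 s).
Entry k is valid iff k * 427/19 <= 300 iff k <= 19 * 300 / 427 = 13.3489
n_valid = floor(13.3489) = 13
(n_stale = 19 - 13 = 6)

13


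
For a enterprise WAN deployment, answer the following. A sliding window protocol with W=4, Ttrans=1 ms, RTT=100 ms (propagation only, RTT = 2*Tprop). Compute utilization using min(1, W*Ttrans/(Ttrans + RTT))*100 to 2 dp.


Given: W = 4, Ttrans = 1 ms, RTT = 100 ms (= 2 * Tprop, Tprop = 50 ms)
Cycle time = Ttrans + RTT = 1 + 100 = 101 ms (first packet sent until its ACK returns)
W * Ttrans = 4 * 1 = 4 ms of sending per cycle
W * Ttrans / (Ttrans + RTT) = 4 / 101 = 0.039604
U = min(1, 0.039604) = 0.039604
U% = 3.96%

3.96


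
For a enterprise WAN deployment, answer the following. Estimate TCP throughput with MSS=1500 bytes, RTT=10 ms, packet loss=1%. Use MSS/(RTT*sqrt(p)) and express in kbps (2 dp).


Given: MSS = 1500 bytes, RTT = 10 ms, loss = 1%
RTT in seconds = 10 / 1000 = 0.01
Loss rate = 1% = 0.01
sqrt(loss) = sqrt(0.01) = 0.1
Throughput (bytes/s) = 1500 / (0.01 * 0.1) = 1500000.0000
Throughput (kbps) = 1500000.0000 * 8 / 1000 = 12000.000000 -> 12000.00 kbps (2 dp)

12000.00


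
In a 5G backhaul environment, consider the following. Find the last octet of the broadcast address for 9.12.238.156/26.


Given: IP = 9.12.238.156, prefix = /26
Host bits = 32 - 26 = 6
Network last octet = 156 AND mask = 128
Host part size = 2^6 - 1 = 63
Broadcast last octet = 128 OR 63 = 191

191


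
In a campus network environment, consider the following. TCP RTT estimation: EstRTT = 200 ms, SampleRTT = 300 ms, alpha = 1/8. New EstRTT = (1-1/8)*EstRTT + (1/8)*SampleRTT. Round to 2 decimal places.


Given: EstRTT = 200 ms, SampleRTT = 300 ms, alpha = 1/8
New EstRTT = (1 - alpha) * EstRTT + alpha * SampleRTT
(7/8) * 200 = 175
(1/8) * 300 = 37.5
New EstRTT = 175 + 37.5 = 212.5 ms -> 212.50 ms (2 dp)

212.50


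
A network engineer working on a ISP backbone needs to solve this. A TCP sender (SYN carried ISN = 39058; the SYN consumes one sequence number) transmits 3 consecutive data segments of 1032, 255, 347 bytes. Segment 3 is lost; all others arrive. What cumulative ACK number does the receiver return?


SYN uses sequence number 39058; first data byte = ISN + 1 = 39059.
Segment 1: SEQ = 39059, len = 1032 B, covers [39059, 40090]
Segment 2: SEQ = 40091, len = 255 B, covers [40091, 40345]
Segment 3: SEQ = 40346, len = 347 B, covers [40346, 40692] [LOST]
In-order data received: bytes [39059, 40345] (segments 1..2).
Segment 3 missing -> gap begins at byte 40346.
Cumulative ACK = next expected in-order byte = 39059 + 1032 + 255 = 40346

40346


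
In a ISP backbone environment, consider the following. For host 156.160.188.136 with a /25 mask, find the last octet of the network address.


Given: IP = 156.160.188.136, prefix = /25
Subnet mask = 255.255.255.128
Last octet of IP: 136
Last octet of mask: 128
Network last octet = 136 AND 128 = 128

128


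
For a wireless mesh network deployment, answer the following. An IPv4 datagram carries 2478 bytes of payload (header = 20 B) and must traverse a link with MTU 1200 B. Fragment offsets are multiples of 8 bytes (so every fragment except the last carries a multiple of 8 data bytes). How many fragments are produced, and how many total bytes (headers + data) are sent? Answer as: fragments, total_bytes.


Max data per non-final fragment = floor((MTU - header)/8)*8 = floor((1200 - 20)/8)*8 = floor(1180/8)*8 = 1176 B
Final fragment needs no 8-byte alignment: it can carry up to MTU - header = 1180 B
Non-final fragments needed = ceil((payload - 1180) / 1176) = ceil(1298/1176) = ceil(1.1037) = 2
Number of fragments = 2 + 1 = 3
Fragment sizes (data): 2 * 1176 B + 126 B (last, 126 <= 1180 OK)
Total bytes sent = payload + n_frags * header = 2478 + 3*20 = 2478 + 60 = 2538 B

3, 2538


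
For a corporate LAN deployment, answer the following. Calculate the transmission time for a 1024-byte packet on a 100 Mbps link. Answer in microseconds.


Given: packet = 1024 bytes, bandwidth = 100 Mbps
Packet in bits = 1024 * 8 = 8192 bits
Bandwidth = 100 * 10^6 = 100000000 bps
Time = 8192 / 100000000 seconds
Time in us = 8192 * 10^6 / 100000000 = 81.92

81.92
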